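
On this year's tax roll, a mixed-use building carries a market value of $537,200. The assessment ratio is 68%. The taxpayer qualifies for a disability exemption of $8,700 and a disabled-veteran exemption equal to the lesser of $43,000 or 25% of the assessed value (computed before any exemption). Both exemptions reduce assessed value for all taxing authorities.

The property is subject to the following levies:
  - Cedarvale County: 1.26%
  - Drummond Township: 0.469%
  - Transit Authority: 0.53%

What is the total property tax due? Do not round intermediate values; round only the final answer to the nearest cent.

$7,084.13

Assessed value = $537,200 × 0.68 = $365,296
Disabled-veteran exemption = min($43,000, 25% × $365,296) = min($43,000, $91,324) = $43,000 (dollar cap binds)
Taxable value = $365,296 − $8,700 − $43,000 = $313,596
Cedarvale County: $313,596 × 0.0126 = $3,951.3096
Drummond Township: $313,596 × 0.00469 = $1,470.76524
Transit Authority: $313,596 × 0.0053 = $1,662.0588
Total = $7,084.13364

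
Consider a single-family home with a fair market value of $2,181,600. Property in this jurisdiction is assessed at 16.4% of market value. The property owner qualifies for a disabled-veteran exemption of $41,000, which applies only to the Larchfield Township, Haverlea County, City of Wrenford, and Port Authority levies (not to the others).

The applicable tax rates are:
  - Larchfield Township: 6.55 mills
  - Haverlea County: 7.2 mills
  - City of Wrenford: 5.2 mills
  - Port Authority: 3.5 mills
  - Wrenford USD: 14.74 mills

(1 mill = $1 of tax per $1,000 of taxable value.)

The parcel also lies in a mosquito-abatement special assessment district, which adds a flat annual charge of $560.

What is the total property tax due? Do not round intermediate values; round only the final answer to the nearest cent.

$12,945.48

Assessed value = $2,181,600 × 0.164 = $357,782.4
Larchfield Township: ($357,782.4 − $41,000) × 0.00655 = $316,782.4 × 0.00655 = $2,074.92472
Haverlea County: ($357,782.4 − $41,000) × 0.0072 = $316,782.4 × 0.0072 = $2,280.83328
City of Wrenford: ($357,782.4 − $41,000) × 0.0052 = $316,782.4 × 0.0052 = $1,647.26848
Port Authority: ($357,782.4 − $41,000) × 0.0035 = $316,782.4 × 0.0035 = $1,108.7384
Wrenford USD: $357,782.4 × 0.01474 = $5,273.712576
Levies subtotal = $12,385.477456
Total = $12,385.477456 + $560 = $12,945.477456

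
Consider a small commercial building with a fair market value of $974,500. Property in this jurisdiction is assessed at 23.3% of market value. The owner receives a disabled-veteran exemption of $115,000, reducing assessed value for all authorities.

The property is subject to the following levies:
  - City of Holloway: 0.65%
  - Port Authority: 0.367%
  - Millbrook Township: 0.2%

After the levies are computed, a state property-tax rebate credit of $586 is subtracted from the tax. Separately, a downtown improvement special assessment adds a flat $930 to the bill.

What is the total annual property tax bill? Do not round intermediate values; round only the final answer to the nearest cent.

$1,707.75

Assessed value = $974,500 × 0.233 = $227,058.5
Taxable value = $227,058.5 − $115,000 = $112,058.5
City of Holloway: $112,058.5 × 0.0065 = $728.38025
Port Authority: $112,058.5 × 0.00367 = $411.254695
Millbrook Township: $112,058.5 × 0.002 = $224.117
Levies subtotal = $1,363.751945
After credit = $1,363.751945 − $586 = $777.751945
Total = $777.751945 + $930 = $1,707.751945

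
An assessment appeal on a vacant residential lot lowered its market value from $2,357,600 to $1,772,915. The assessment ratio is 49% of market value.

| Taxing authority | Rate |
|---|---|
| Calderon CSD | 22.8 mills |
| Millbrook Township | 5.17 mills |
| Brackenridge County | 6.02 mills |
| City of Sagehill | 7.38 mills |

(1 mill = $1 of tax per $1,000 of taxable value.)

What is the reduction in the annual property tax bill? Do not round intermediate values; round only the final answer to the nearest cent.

Old assessed value = $2,357,600 × 0.49 = $1,155,224
New assessed value = $1,772,915 × 0.49 = $868,728.35
Combined rate = 0.0228 + 0.00517 + 0.00602 + 0.00738 = 0.04137
Old tax = $1,155,224 × 0.04137 = $47,791.61688
New tax = $868,728.35 × 0.04137 = $35,939.2918395
Reduction = $47,791.61688 − $35,939.2918395 = $11,852.3250405

$11,852.33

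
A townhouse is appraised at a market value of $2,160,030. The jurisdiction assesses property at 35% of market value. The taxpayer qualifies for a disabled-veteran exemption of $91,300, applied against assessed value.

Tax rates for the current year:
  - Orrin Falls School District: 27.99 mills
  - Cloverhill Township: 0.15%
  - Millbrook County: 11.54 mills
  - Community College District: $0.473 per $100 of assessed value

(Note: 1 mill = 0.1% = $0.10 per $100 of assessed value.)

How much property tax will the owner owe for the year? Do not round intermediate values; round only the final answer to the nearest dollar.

$30,417

Assessed value = $2,160,030 × 0.35 = $756,010.5
Taxable value = $756,010.5 − $91,300 = $664,710.5
Orrin Falls School District: $664,710.5 × 0.02799 = $18,605.246895
Cloverhill Township: $664,710.5 × 0.0015 = $997.06575
Millbrook County: $664,710.5 × 0.01154 = $7,670.75917
Community College District: $664,710.5 × 0.00473 = $3,144.080665
Total = $30,417.15248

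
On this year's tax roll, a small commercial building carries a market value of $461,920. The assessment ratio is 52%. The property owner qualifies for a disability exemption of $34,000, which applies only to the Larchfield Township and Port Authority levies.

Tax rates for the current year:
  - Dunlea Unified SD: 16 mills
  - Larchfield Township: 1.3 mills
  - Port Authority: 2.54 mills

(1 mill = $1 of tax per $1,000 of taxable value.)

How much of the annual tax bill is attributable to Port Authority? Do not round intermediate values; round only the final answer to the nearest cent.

$523.74

Assessed value = $461,920 × 0.52 = $240,198.4
Port Authority taxable value = $240,198.4 − $34,000 = $206,198.4
Port Authority levy = $206,198.4 × 0.00254 = $523.743936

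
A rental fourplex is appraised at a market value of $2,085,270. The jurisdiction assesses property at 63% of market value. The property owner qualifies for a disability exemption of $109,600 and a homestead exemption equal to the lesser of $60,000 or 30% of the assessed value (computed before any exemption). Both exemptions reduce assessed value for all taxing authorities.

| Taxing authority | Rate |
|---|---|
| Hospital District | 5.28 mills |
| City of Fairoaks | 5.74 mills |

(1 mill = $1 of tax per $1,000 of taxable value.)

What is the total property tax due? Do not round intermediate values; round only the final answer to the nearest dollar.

Assessed value = $2,085,270 × 0.63 = $1,313,720.1
Homestead exemption = min($60,000, 30% × $1,313,720.1) = min($60,000, $394,116.03) = $60,000 (dollar cap binds)
Taxable value = $1,313,720.1 − $109,600 − $60,000 = $1,144,120.1
Hospital District: $1,144,120.1 × 0.00528 = $6,040.954128
City of Fairoaks: $1,144,120.1 × 0.00574 = $6,567.249374
Total = $12,608.203502

$12,608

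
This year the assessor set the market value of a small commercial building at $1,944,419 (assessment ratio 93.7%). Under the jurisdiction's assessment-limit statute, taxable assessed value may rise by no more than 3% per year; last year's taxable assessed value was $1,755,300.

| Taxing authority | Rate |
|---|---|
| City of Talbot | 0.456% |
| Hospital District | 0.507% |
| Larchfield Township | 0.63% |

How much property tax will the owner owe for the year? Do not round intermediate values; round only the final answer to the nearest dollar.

Uncapped assessed value = $1,944,419 × 0.937 = $1,821,920.603
Cap limit = $1,755,300 × 1.03 = $1,807,959
Taxable assessed value = min($1,821,920.603, $1,807,959) = $1,807,959 (cap binds)
City of Talbot: $1,807,959 × 0.00456 = $8,244.29304
Hospital District: $1,807,959 × 0.00507 = $9,166.35213
Larchfield Township: $1,807,959 × 0.0063 = $11,390.1417
Total = $28,800.78687

$28,801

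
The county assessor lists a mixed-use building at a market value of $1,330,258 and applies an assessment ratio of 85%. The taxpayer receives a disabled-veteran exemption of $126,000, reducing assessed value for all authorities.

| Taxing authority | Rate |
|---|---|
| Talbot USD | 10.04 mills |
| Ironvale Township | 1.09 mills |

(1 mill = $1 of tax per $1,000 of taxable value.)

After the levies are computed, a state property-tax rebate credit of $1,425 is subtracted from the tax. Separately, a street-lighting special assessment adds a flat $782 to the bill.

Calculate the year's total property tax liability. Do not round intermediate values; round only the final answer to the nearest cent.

$10,539.53

Assessed value = $1,330,258 × 0.85 = $1,130,719.3
Taxable value = $1,130,719.3 − $126,000 = $1,004,719.3
Talbot USD: $1,004,719.3 × 0.01004 = $10,087.381772
Ironvale Township: $1,004,719.3 × 0.00109 = $1,095.144037
Levies subtotal = $11,182.525809
After credit = $11,182.525809 − $1,425 = $9,757.525809
Total = $9,757.525809 + $782 = $10,539.525809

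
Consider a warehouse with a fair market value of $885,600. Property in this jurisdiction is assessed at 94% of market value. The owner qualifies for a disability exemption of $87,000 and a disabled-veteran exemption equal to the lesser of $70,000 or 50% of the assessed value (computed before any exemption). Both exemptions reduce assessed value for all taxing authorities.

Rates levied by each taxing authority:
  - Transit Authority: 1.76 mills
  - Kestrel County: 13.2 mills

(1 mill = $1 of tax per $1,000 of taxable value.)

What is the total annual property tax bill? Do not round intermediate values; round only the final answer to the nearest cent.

Assessed value = $885,600 × 0.94 = $832,464
Disabled-veteran exemption = min($70,000, 50% × $832,464) = min($70,000, $416,232) = $70,000 (dollar cap binds)
Taxable value = $832,464 − $87,000 − $70,000 = $675,464
Transit Authority: $675,464 × 0.00176 = $1,188.81664
Kestrel County: $675,464 × 0.0132 = $8,916.1248
Total = $10,104.94144

$10,104.94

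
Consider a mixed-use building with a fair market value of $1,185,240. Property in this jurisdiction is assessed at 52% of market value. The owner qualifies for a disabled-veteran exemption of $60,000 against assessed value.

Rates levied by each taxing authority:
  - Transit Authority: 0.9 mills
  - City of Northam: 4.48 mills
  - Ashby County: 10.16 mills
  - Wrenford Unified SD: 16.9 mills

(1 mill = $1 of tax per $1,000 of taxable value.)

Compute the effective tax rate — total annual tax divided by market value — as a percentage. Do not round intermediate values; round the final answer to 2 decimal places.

1.52%

Assessed value = $1,185,240 × 0.52 = $616,324.8
Taxable value = $616,324.8 − $60,000 = $556,324.8
Transit Authority: $556,324.8 × 0.0009 = $500.69232
City of Northam: $556,324.8 × 0.00448 = $2,492.335104
Ashby County: $556,324.8 × 0.01016 = $5,652.259968
Wrenford Unified SD: $556,324.8 × 0.0169 = $9,401.88912
Total tax = $18,047.176512
Effective rate = $18,047.176512 ÷ $1,185,240 = 1.52% of market value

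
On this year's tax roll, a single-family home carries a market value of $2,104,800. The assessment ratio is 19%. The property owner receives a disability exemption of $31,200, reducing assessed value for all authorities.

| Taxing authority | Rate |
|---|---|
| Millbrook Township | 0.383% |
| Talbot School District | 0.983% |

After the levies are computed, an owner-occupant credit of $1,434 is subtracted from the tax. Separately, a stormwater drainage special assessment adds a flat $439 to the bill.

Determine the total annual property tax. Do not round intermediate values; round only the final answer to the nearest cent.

$4,041.61

Assessed value = $2,104,800 × 0.19 = $399,912
Taxable value = $399,912 − $31,200 = $368,712
Millbrook Township: $368,712 × 0.00383 = $1,412.16696
Talbot School District: $368,712 × 0.00983 = $3,624.43896
Levies subtotal = $5,036.60592
After credit = $5,036.60592 − $1,434 = $3,602.60592
Total = $3,602.60592 + $439 = $4,041.60592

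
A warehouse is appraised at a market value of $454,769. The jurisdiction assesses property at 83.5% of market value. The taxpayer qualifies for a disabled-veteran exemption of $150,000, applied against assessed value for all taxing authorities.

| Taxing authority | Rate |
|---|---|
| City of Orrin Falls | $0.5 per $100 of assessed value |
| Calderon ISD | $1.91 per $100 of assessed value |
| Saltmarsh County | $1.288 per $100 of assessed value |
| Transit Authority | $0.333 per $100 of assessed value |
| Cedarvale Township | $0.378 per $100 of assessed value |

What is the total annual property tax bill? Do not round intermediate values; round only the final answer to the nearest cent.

$10,128.89

Assessed value = $454,769 × 0.835 = $379,732.115
Taxable value = $379,732.115 − $150,000 = $229,732.115
City of Orrin Falls: $229,732.115 × 0.005 = $1,148.660575
Calderon ISD: $229,732.115 × 0.0191 = $4,387.8833965
Saltmarsh County: $229,732.115 × 0.01288 = $2,958.9496412
Transit Authority: $229,732.115 × 0.00333 = $765.00794295
Cedarvale Township: $229,732.115 × 0.00378 = $868.3873947
Total = $1,148.660575 + $4,387.8833965 + $2,958.9496412 + $765.00794295 + $868.3873947 = $10,128.88895035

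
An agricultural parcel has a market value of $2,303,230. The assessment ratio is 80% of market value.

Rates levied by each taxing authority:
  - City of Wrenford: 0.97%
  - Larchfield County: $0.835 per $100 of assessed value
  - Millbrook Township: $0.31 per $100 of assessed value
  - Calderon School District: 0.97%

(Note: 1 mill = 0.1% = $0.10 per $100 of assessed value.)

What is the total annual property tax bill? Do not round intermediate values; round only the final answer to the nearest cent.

Assessed value = $2,303,230 × 0.8 = $1,842,584
City of Wrenford: $1,842,584 × 0.0097 = $17,873.0648
Larchfield County: $1,842,584 × 0.00835 = $15,385.5764
Millbrook Township: $1,842,584 × 0.0031 = $5,712.0104
Calderon School District: $1,842,584 × 0.0097 = $17,873.0648
Total = $56,843.7164

$56,843.72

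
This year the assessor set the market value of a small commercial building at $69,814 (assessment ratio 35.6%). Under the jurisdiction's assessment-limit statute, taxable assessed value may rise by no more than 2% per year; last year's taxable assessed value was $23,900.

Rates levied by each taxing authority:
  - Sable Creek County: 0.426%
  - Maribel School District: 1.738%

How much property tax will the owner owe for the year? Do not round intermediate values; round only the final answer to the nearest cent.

Uncapped assessed value = $69,814 × 0.356 = $24,853.784
Cap limit = $23,900 × 1.02 = $24,378
Taxable assessed value = min($24,853.784, $24,378) = $24,378 (cap binds)
Sable Creek County: $24,378 × 0.00426 = $103.85028
Maribel School District: $24,378 × 0.01738 = $423.68964
Total = $527.53992

$527.54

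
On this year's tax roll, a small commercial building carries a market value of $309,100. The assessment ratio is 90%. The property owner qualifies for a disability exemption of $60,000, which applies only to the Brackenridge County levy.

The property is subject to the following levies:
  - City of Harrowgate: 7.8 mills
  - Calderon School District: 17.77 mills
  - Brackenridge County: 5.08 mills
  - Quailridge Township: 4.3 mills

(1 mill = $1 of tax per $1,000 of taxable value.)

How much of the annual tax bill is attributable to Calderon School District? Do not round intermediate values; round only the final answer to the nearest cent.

$4,943.44

Assessed value = $309,100 × 0.9 = $278,190
Calderon School District taxable value = $278,190 (exemption does not apply)
Calderon School District levy = $278,190 × 0.01777 = $4,943.4363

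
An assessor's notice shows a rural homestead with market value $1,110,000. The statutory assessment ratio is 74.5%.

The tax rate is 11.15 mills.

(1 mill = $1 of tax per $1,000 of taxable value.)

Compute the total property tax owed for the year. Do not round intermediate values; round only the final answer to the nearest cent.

Assessed value = $1,110,000 × 0.745 = $826,950
Tax = $826,950 × 0.01115 = $9,220.4925

$9,220.49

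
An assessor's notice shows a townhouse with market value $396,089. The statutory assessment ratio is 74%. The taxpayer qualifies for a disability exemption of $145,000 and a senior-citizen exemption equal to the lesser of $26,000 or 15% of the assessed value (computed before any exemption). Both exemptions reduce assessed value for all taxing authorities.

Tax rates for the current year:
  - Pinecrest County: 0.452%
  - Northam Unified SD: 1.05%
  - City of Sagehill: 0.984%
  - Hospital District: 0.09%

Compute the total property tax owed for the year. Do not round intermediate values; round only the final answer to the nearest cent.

$3,145.45

Assessed value = $396,089 × 0.74 = $293,105.86
Senior-citizen exemption = min($26,000, 15% × $293,105.86) = min($26,000, $43,965.879) = $26,000 (dollar cap binds)
Taxable value = $293,105.86 − $145,000 − $26,000 = $122,105.86
Pinecrest County: $122,105.86 × 0.00452 = $551.9184872
Northam Unified SD: $122,105.86 × 0.0105 = $1,282.11153
City of Sagehill: $122,105.86 × 0.00984 = $1,201.5216624
Hospital District: $122,105.86 × 0.0009 = $109.895274
Total = $3,145.4469536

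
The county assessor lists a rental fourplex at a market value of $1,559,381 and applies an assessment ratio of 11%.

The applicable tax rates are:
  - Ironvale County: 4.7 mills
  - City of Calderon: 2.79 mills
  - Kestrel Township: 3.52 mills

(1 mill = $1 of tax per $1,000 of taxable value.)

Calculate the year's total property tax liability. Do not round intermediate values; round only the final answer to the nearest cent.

$1,888.57

Assessed value = $1,559,381 × 0.11 = $171,531.91
Ironvale County: $171,531.91 × 0.0047 = $806.199977
City of Calderon: $171,531.91 × 0.00279 = $478.5740289
Kestrel Township: $171,531.91 × 0.00352 = $603.7923232
Total = $806.199977 + $478.5740289 + $603.7923232 = $1,888.5663291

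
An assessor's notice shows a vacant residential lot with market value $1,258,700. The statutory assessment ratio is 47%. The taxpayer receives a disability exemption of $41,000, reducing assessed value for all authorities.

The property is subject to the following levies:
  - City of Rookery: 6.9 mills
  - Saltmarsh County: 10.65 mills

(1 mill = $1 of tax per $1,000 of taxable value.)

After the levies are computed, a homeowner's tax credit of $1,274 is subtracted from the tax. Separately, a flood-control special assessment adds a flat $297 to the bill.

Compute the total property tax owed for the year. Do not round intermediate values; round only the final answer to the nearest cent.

$8,685.84

Assessed value = $1,258,700 × 0.47 = $591,589
Taxable value = $591,589 − $41,000 = $550,589
City of Rookery: $550,589 × 0.0069 = $3,799.0641
Saltmarsh County: $550,589 × 0.01065 = $5,863.77285
Levies subtotal = $9,662.83695
After credit = $9,662.83695 − $1,274 = $8,388.83695
Total = $8,388.83695 + $297 = $8,685.83695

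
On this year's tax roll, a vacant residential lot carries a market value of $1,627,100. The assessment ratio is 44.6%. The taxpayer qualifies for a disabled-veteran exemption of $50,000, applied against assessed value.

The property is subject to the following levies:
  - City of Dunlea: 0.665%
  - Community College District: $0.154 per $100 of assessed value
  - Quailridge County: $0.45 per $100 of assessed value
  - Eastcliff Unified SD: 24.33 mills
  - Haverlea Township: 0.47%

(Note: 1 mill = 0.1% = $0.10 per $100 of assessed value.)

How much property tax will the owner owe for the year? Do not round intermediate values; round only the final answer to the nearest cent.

Assessed value = $1,627,100 × 0.446 = $725,686.6
Taxable value = $725,686.6 − $50,000 = $675,686.6
City of Dunlea: $675,686.6 × 0.00665 = $4,493.31589
Community College District: $675,686.6 × 0.00154 = $1,040.557364
Quailridge County: $675,686.6 × 0.0045 = $3,040.5897
Eastcliff Unified SD: $675,686.6 × 0.02433 = $16,439.454978
Haverlea Township: $675,686.6 × 0.0047 = $3,175.72702
Total = $28,189.644952

$28,189.64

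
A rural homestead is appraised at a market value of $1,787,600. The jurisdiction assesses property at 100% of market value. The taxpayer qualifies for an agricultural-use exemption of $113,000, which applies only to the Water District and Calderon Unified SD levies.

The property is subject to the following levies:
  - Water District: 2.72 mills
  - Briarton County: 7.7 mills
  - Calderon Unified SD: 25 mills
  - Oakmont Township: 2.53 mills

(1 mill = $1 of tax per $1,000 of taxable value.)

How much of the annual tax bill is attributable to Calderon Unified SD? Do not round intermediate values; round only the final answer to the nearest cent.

Assessed value = $1,787,600 × 1 = $1,787,600
Calderon Unified SD taxable value = $1,787,600 − $113,000 = $1,674,600
Calderon Unified SD levy = $1,674,600 × 0.025 = $41,865

$41,865.00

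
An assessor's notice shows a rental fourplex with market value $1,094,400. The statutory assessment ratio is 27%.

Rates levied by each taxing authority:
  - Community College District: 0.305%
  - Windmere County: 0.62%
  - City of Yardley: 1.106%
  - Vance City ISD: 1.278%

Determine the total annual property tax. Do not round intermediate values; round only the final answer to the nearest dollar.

$9,778

Assessed value = $1,094,400 × 0.27 = $295,488
Community College District: $295,488 × 0.00305 = $901.2384
Windmere County: $295,488 × 0.0062 = $1,832.0256
City of Yardley: $295,488 × 0.01106 = $3,268.09728
Vance City ISD: $295,488 × 0.01278 = $3,776.33664
Total = $901.2384 + $1,832.0256 + $3,268.09728 + $3,776.33664 = $9,777.69792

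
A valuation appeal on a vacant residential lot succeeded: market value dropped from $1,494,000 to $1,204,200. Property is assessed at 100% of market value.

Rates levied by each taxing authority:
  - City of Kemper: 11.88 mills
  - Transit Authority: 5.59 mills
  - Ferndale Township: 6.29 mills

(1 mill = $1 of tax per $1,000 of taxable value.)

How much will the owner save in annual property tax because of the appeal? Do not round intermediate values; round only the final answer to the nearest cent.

Old assessed value = $1,494,000 × 1 = $1,494,000
New assessed value = $1,204,200 × 1 = $1,204,200
Combined rate = 0.01188 + 0.00559 + 0.00629 = 0.02376
Old tax = $1,494,000 × 0.02376 = $35,497.44
New tax = $1,204,200 × 0.02376 = $28,611.792
Reduction = $35,497.44 − $28,611.792 = $6,885.648

$6,885.65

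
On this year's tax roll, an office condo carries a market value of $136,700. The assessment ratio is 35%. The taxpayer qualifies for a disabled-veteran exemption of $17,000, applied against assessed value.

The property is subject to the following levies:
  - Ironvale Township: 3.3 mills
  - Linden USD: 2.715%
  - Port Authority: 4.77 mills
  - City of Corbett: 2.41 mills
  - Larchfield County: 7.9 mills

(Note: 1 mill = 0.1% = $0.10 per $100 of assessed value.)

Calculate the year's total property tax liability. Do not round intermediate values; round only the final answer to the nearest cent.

$1,404.37

Assessed value = $136,700 × 0.35 = $47,845
Taxable value = $47,845 − $17,000 = $30,845
Ironvale Township: $30,845 × 0.0033 = $101.7885
Linden USD: $30,845 × 0.02715 = $837.44175
Port Authority: $30,845 × 0.00477 = $147.13065
City of Corbett: $30,845 × 0.00241 = $74.33645
Larchfield County: $30,845 × 0.0079 = $243.6755
Total = $1,404.37285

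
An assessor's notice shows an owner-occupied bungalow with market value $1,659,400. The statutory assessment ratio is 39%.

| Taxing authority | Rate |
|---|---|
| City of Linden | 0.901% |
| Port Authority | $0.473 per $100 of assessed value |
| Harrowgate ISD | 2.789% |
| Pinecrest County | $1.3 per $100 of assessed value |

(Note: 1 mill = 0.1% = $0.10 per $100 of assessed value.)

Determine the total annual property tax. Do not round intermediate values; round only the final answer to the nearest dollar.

Assessed value = $1,659,400 × 0.39 = $647,166
City of Linden: $647,166 × 0.00901 = $5,830.96566
Port Authority: $647,166 × 0.00473 = $3,061.09518
Harrowgate ISD: $647,166 × 0.02789 = $18,049.45974
Pinecrest County: $647,166 × 0.013 = $8,413.158
Total = $35,354.67858

$35,355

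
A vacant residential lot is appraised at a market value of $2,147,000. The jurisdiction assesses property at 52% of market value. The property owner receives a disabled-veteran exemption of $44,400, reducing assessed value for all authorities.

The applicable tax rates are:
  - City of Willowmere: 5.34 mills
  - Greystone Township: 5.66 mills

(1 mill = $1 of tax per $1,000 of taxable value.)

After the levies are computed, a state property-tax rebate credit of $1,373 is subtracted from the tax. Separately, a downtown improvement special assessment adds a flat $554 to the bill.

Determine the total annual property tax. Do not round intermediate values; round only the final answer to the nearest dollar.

Assessed value = $2,147,000 × 0.52 = $1,116,440
Taxable value = $1,116,440 − $44,400 = $1,072,040
City of Willowmere: $1,072,040 × 0.00534 = $5,724.6936
Greystone Township: $1,072,040 × 0.00566 = $6,067.7464
Levies subtotal = $11,792.44
After credit = $11,792.44 − $1,373 = $10,419.44
Total = $10,419.44 + $554 = $10,973.44

$10,973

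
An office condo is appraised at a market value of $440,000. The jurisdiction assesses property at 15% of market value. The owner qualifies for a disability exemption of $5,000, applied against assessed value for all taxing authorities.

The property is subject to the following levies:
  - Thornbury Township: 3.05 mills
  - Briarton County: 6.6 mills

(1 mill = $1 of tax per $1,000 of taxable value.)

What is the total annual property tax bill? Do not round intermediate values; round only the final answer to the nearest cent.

$588.65

Assessed value = $440,000 × 0.15 = $66,000
Taxable value = $66,000 − $5,000 = $61,000
Thornbury Township: $61,000 × 0.00305 = $186.05
Briarton County: $61,000 × 0.0066 = $402.6
Total = $186.05 + $402.6 = $588.65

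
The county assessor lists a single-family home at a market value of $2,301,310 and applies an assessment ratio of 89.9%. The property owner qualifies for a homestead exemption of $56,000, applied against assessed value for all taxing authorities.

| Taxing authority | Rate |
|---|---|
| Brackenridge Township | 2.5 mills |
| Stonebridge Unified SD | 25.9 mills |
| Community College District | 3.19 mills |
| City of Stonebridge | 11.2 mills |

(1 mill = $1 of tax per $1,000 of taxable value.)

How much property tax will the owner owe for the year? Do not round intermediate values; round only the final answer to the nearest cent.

Assessed value = $2,301,310 × 0.899 = $2,068,877.69
Taxable value = $2,068,877.69 − $56,000 = $2,012,877.69
Brackenridge Township: $2,012,877.69 × 0.0025 = $5,032.194225
Stonebridge Unified SD: $2,012,877.69 × 0.0259 = $52,133.532171
Community College District: $2,012,877.69 × 0.00319 = $6,421.0798311
City of Stonebridge: $2,012,877.69 × 0.0112 = $22,544.230128
Total = $5,032.194225 + $52,133.532171 + $6,421.0798311 + $22,544.230128 = $86,131.0363551

$86,131.04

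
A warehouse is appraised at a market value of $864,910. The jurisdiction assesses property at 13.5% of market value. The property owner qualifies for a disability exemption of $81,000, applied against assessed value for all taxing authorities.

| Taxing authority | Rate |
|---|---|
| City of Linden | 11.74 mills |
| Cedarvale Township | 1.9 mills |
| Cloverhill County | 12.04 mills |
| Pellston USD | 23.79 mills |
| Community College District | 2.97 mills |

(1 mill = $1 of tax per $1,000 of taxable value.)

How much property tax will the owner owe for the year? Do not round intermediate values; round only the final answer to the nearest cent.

Assessed value = $864,910 × 0.135 = $116,762.85
Taxable value = $116,762.85 − $81,000 = $35,762.85
City of Linden: $35,762.85 × 0.01174 = $419.855859
Cedarvale Township: $35,762.85 × 0.0019 = $67.949415
Cloverhill County: $35,762.85 × 0.01204 = $430.584714
Pellston USD: $35,762.85 × 0.02379 = $850.7982015
Community College District: $35,762.85 × 0.00297 = $106.2156645
Total = $419.855859 + $67.949415 + $430.584714 + $850.7982015 + $106.2156645 = $1,875.403854

$1,875.40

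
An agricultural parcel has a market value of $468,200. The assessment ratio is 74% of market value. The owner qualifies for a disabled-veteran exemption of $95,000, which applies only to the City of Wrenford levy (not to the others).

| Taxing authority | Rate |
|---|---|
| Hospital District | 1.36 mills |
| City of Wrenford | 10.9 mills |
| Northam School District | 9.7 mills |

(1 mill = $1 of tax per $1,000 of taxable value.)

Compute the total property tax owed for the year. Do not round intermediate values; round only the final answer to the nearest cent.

Assessed value = $468,200 × 0.74 = $346,468
Hospital District: $346,468 × 0.00136 = $471.19648
City of Wrenford: ($346,468 − $95,000) × 0.0109 = $251,468 × 0.0109 = $2,741.0012
Northam School District: $346,468 × 0.0097 = $3,360.7396
Total = $6,572.93728

$6,572.94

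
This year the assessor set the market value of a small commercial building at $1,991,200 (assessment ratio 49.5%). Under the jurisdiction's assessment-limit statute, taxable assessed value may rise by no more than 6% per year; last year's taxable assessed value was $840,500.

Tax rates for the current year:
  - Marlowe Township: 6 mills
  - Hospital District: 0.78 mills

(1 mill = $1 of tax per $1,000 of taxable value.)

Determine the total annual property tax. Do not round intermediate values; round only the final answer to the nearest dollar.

Uncapped assessed value = $1,991,200 × 0.495 = $985,644
Cap limit = $840,500 × 1.06 = $890,930
Taxable assessed value = min($985,644, $890,930) = $890,930 (cap binds)
Marlowe Township: $890,930 × 0.006 = $5,345.58
Hospital District: $890,930 × 0.00078 = $694.9254
Total = $6,040.5054

$6,041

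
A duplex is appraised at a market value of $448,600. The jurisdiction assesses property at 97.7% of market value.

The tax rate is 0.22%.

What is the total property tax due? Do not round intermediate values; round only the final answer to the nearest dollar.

$964

Assessed value = $448,600 × 0.977 = $438,282.2
Tax = $438,282.2 × 0.0022 = $964.22084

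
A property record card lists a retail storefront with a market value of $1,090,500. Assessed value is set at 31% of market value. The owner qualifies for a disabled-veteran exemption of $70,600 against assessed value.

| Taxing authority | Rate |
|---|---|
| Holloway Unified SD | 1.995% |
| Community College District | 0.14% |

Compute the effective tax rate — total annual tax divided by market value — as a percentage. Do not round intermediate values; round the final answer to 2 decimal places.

Assessed value = $1,090,500 × 0.31 = $338,055
Taxable value = $338,055 − $70,600 = $267,455
Holloway Unified SD: $267,455 × 0.01995 = $5,335.72725
Community College District: $267,455 × 0.0014 = $374.437
Total tax = $5,710.16425
Effective rate = $5,710.16425 ÷ $1,090,500 = 0.52% of market value

0.52%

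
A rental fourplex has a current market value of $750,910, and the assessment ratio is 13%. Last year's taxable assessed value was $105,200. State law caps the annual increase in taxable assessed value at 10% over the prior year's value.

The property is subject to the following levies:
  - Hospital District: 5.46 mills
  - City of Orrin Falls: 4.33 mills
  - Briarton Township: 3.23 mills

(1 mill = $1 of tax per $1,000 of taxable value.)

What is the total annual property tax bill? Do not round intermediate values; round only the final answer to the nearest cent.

$1,270.99

Uncapped assessed value = $750,910 × 0.13 = $97,618.3
Cap limit = $105,200 × 1.1 = $115,720
Taxable assessed value = min($97,618.3, $115,720) = $97,618.3 (cap does not bind)
Hospital District: $97,618.3 × 0.00546 = $532.995918
City of Orrin Falls: $97,618.3 × 0.00433 = $422.687239
Briarton Township: $97,618.3 × 0.00323 = $315.307109
Total = $1,270.990266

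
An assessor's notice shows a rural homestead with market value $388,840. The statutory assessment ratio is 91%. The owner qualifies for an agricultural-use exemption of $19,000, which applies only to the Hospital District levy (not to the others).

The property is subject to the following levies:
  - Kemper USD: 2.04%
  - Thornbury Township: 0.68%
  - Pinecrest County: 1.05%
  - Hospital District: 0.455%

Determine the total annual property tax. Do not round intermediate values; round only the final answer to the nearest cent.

Assessed value = $388,840 × 0.91 = $353,844.4
Kemper USD: $353,844.4 × 0.0204 = $7,218.42576
Thornbury Township: $353,844.4 × 0.0068 = $2,406.14192
Pinecrest County: $353,844.4 × 0.0105 = $3,715.3662
Hospital District: ($353,844.4 − $19,000) × 0.00455 = $334,844.4 × 0.00455 = $1,523.54202
Total = $14,863.4759

$14,863.48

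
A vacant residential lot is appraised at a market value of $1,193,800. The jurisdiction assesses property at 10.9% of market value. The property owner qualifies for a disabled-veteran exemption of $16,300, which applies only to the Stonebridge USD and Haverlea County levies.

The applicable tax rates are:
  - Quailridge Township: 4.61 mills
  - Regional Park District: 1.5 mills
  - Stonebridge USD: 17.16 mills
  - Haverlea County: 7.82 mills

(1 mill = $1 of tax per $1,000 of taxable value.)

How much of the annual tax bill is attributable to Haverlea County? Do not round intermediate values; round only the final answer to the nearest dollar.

$890

Assessed value = $1,193,800 × 0.109 = $130,124.2
Haverlea County taxable value = $130,124.2 − $16,300 = $113,824.2
Haverlea County levy = $113,824.2 × 0.00782 = $890.105244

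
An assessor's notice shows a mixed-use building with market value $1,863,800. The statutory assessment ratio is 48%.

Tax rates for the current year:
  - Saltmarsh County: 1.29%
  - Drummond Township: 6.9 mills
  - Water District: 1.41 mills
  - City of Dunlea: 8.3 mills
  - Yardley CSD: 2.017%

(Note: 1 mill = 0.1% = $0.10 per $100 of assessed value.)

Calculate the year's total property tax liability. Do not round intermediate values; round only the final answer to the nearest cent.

$44,444.92

Assessed value = $1,863,800 × 0.48 = $894,624
Saltmarsh County: $894,624 × 0.0129 = $11,540.6496
Drummond Township: $894,624 × 0.0069 = $6,172.9056
Water District: $894,624 × 0.00141 = $1,261.41984
City of Dunlea: $894,624 × 0.0083 = $7,425.3792
Yardley CSD: $894,624 × 0.02017 = $18,044.56608
Total = $44,444.92032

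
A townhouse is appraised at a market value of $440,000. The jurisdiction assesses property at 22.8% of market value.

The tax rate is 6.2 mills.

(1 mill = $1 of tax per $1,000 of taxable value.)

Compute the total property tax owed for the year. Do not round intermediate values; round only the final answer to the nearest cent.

$621.98

Assessed value = $440,000 × 0.228 = $100,320
Tax = $100,320 × 0.0062 = $621.984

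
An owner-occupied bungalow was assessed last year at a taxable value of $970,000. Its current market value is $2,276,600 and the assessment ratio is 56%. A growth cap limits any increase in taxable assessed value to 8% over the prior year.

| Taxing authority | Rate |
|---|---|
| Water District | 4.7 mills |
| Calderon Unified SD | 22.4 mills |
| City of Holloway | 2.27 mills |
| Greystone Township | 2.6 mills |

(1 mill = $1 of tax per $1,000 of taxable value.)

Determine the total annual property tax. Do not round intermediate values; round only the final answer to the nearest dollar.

$33,492

Uncapped assessed value = $2,276,600 × 0.56 = $1,274,896
Cap limit = $970,000 × 1.08 = $1,047,600
Taxable assessed value = min($1,274,896, $1,047,600) = $1,047,600 (cap binds)
Water District: $1,047,600 × 0.0047 = $4,923.72
Calderon Unified SD: $1,047,600 × 0.0224 = $23,466.24
City of Holloway: $1,047,600 × 0.00227 = $2,378.052
Greystone Township: $1,047,600 × 0.0026 = $2,723.76
Total = $33,491.772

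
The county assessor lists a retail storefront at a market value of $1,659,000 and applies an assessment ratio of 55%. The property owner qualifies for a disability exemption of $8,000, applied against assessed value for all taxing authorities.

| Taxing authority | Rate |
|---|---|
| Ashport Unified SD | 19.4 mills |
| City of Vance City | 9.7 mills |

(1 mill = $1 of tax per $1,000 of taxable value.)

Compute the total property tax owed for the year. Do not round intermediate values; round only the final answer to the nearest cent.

Assessed value = $1,659,000 × 0.55 = $912,450
Taxable value = $912,450 − $8,000 = $904,450
Ashport Unified SD: $904,450 × 0.0194 = $17,546.33
City of Vance City: $904,450 × 0.0097 = $8,773.165
Total = $17,546.33 + $8,773.165 = $26,319.495

$26,319.50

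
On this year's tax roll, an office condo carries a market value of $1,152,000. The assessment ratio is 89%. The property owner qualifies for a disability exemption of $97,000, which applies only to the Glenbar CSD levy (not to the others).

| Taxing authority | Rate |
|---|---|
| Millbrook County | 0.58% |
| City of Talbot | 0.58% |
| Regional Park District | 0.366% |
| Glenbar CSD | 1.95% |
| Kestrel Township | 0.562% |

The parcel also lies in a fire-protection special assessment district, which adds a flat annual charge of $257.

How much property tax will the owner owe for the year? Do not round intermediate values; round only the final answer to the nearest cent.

$39,766.31

Assessed value = $1,152,000 × 0.89 = $1,025,280
Millbrook County: $1,025,280 × 0.0058 = $5,946.624
City of Talbot: $1,025,280 × 0.0058 = $5,946.624
Regional Park District: $1,025,280 × 0.00366 = $3,752.5248
Glenbar CSD: ($1,025,280 − $97,000) × 0.0195 = $928,280 × 0.0195 = $18,101.46
Kestrel Township: $1,025,280 × 0.00562 = $5,762.0736
Levies subtotal = $39,509.3064
Total = $39,509.3064 + $257 = $39,766.3064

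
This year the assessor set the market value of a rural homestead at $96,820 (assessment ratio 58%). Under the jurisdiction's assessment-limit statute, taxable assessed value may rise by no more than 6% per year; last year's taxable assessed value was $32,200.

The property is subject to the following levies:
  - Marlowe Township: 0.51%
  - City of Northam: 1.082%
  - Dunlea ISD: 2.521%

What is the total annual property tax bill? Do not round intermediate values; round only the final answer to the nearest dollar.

$1,404

Uncapped assessed value = $96,820 × 0.58 = $56,155.6
Cap limit = $32,200 × 1.06 = $34,132
Taxable assessed value = min($56,155.6, $34,132) = $34,132 (cap binds)
Marlowe Township: $34,132 × 0.0051 = $174.0732
City of Northam: $34,132 × 0.01082 = $369.30824
Dunlea ISD: $34,132 × 0.02521 = $860.46772
Total = $1,403.84916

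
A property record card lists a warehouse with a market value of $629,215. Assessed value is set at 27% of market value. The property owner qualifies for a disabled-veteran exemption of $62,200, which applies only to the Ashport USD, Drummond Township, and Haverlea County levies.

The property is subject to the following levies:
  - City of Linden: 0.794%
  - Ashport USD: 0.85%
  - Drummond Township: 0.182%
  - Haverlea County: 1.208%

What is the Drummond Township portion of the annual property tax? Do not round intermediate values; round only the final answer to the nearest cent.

$195.99

Assessed value = $629,215 × 0.27 = $169,888.05
Drummond Township taxable value = $169,888.05 − $62,200 = $107,688.05
Drummond Township levy = $107,688.05 × 0.00182 = $195.992251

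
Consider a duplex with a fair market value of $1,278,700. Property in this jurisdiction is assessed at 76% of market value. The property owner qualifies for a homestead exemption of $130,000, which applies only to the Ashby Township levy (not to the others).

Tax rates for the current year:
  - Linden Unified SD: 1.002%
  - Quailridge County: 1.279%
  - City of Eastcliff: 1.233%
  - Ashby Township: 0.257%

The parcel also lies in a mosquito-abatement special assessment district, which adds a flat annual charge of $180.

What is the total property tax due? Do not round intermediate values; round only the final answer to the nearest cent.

Assessed value = $1,278,700 × 0.76 = $971,812
Linden Unified SD: $971,812 × 0.01002 = $9,737.55624
Quailridge County: $971,812 × 0.01279 = $12,429.47548
City of Eastcliff: $971,812 × 0.01233 = $11,982.44196
Ashby Township: ($971,812 − $130,000) × 0.00257 = $841,812 × 0.00257 = $2,163.45684
Levies subtotal = $36,312.93052
Total = $36,312.93052 + $180 = $36,492.93052

$36,492.93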